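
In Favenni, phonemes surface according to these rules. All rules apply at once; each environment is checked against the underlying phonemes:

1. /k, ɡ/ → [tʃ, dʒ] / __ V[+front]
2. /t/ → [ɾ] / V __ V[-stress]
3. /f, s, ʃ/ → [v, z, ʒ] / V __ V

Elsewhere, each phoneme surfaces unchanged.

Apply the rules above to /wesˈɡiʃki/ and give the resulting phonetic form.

/w/ (word-initial): no rule targets it → [w].
/e/ (between /w/ and /s/) is unaffected → [e].
/s/ (between /e/ and /ɡ/) is in the target of rule 3 but the environment (between two vowels) is not met → [s].
/ɡ/ (between /s/ and /i/) occurs before a front vowel → [dʒ] by rule 1.
/i/ (between /ɡ/ and /ʃ/) is unaffected → [i].
/ʃ/ (between /i/ and /k/) is in the target of rule 3 but the environment (between two vowels) is not met → [ʃ].
/k/ meets the environment for rule 1 (before a front vowel) → [tʃ].
/i/ (word-final): no rule targets it → [i].

[wesˈdʒiʃtʃi]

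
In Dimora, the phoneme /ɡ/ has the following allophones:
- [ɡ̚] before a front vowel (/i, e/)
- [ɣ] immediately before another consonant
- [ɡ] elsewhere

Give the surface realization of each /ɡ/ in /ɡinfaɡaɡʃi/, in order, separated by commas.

[ɡ̚], [ɡ], [ɣ]

Occurrence 1 (position 1): before a front vowel (/i, e/) → [ɡ̚].
Occurrence 2 (position 6): no conditioning environment matches → elsewhere allophone [ɡ].
Occurrence 3 (position 8): immediately before another consonant → [ɣ].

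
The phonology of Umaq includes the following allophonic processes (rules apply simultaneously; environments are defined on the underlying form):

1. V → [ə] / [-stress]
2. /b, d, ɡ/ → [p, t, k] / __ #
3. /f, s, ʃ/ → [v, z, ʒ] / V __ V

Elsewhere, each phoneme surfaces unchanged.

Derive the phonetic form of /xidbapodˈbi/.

[xədbəpədˈbi]

/i/ meets the environment for rule 1 (in an unstressed syllable) → [ə].
/d/ — between /i/ and /b/; rule 2 does not apply here → [d].
/b/ (between /d/ and /a/): rule 2 targets it, but not word-finally → unchanged [b].
Rule 1 applies to /a/ (between /b/ and /p/: in an unstressed syllable) → [ə].
/o/ — between /p/ and /d/, in an unstressed syllable — surfaces as [ə] (rule 1).
/d/ (between /o/ and /b/) is in the target of rule 2 but the environment (word-finally) is not met → [d].
/b/ (between /d/ and /i/) fails the environment for rule 2, so it stays [b].
/i/ (word-final) fails the environment for rule 1, so it stays [i].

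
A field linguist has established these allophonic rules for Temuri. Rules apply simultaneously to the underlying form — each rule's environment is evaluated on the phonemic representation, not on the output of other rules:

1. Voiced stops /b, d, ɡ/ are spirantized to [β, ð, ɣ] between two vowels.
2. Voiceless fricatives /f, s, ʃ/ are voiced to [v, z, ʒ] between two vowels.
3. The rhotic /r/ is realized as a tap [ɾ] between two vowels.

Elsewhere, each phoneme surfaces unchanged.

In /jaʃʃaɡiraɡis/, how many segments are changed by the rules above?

Segments that undergo a rule: /ɡ/ → [ɣ] (rule 1); /r/ → [ɾ] (rule 3); /ɡ/ → [ɣ] (rule 1).
All other segments surface unchanged.

3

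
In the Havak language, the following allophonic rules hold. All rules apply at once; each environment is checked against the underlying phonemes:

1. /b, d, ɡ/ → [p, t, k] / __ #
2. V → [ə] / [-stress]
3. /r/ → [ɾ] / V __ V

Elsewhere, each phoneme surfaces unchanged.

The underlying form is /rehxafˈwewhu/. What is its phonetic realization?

/r/ (word-initial): rule 3 targets it, but not between two vowels → unchanged [r].
/e/ (between /r/ and /h/): in an unstressed syllable, so rule 2 applies → [ə].
/h/ — not in any rule's target class → [h].
/x/ — not in any rule's target class → [x].
Rule 2 applies to /a/ (between /x/ and /f/: in an unstressed syllable) → [ə].
/f/ (between /a/ and /w/) is unaffected → [f].
/w/ (between /f/ and /e/): no rule targets it → [w].
/e/ (between /w/ and /w/) fails the environment for rule 2, so it stays [e].
/w/ stays [w].
/h/ — not in any rule's target class → [h].
/u/ meets the environment for rule 2 (in an unstressed syllable) → [ə].

[rəhxəfˈwewhə]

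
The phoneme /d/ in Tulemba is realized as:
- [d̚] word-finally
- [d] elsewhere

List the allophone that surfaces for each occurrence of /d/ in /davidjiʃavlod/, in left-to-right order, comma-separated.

Occurrence 1 (position 1): no conditioning environment matches → elsewhere allophone [d].
Occurrence 2 (position 5): no conditioning environment matches → elsewhere allophone [d].
Occurrence 3 (position 13): word-finally → [d̚].

[d], [d], [d̚]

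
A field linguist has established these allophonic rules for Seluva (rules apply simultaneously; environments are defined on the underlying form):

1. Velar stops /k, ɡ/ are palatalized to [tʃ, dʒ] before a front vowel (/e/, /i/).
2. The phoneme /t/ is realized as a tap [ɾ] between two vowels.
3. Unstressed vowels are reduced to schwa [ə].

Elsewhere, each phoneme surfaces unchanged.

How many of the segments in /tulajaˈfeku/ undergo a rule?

4

Segments that undergo a rule: /u/ → [ə] (rule 3); /a/ → [ə] (rule 3); /a/ → [ə] (rule 3); /u/ → [ə] (rule 3).
All other segments surface unchanged.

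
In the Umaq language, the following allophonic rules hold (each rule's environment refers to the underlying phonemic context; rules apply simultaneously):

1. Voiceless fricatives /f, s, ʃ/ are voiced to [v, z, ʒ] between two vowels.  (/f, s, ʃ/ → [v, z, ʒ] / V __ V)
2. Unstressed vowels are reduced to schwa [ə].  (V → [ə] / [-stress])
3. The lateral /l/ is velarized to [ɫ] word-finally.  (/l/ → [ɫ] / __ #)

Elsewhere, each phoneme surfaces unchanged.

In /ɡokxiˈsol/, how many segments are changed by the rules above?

4

Segments that undergo a rule: /o/ → [ə] (rule 2); /i/ → [ə] (rule 2); /s/ → [z] (rule 1); /l/ → [ɫ] (rule 3).
All other segments surface unchanged.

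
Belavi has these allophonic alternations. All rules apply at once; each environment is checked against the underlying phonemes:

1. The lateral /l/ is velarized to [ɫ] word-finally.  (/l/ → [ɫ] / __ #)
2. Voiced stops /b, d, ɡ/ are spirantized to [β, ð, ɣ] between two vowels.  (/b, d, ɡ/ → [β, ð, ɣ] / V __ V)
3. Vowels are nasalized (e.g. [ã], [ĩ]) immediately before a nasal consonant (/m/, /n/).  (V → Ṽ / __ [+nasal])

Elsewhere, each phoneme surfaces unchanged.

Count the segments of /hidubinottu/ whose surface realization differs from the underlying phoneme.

3

Segments that undergo a rule: /d/ → [ð] (rule 2); /b/ → [β] (rule 2); /i/ → [ĩ] (rule 3).
All other segments surface unchanged.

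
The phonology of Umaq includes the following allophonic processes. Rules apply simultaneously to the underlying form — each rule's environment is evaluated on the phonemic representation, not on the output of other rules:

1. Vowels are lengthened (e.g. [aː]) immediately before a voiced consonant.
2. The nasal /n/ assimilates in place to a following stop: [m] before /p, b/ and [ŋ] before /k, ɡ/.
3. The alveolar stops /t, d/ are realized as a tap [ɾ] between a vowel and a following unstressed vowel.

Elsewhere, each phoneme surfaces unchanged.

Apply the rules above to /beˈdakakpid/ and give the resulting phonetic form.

/b/ — not in any rule's target class → [b].
/e/ meets the environment for rule 1 (before a voiced consonant) → [eː].
/d/ (between /e/ and /a/) is in the target of rule 3 but the environment (between a vowel and a following unstressed vowel) is not met → [d].
/a/ (between /d/ and /k/): rule 1 targets it, but not before a voiced consonant → unchanged [a].
/k/ (between /a/ and /a/): no rule targets it → [k].
/a/ — between /k/ and /k/; rule 1 does not apply here → [a].
/k/ (between /a/ and /p/) is unaffected → [k].
/p/ (between /k/ and /i/): no rule targets it → [p].
Rule 1 applies to /i/ (between /p/ and /d/: before a voiced consonant) → [iː].
/d/ (word-final) fails the environment for rule 3, so it stays [d].

[beːˈdakakpiːd]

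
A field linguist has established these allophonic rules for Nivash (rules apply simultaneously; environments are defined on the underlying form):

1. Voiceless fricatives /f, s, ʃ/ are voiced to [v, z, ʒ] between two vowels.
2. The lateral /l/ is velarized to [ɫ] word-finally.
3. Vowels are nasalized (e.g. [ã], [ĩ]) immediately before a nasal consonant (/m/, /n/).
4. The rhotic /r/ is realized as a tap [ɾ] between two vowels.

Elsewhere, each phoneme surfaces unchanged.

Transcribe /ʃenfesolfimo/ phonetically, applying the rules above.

[ʃẽnfezolfĩmo]

/ʃ/ (word-initial): rule 1 targets it, but not between two vowels → unchanged [ʃ].
/e/ meets the environment for rule 3 (before a nasal consonant) → [ẽ].
/n/ (between /e/ and /f/) is unaffected → [n].
/f/ — between /n/ and /e/; rule 1 does not apply here → [f].
/e/ (between /f/ and /s/): rule 3 targets it, but not before a nasal consonant → unchanged [e].
Rule 1 applies to /s/ (between /e/ and /o/: between two vowels) → [z].
/o/ — between /s/ and /l/; rule 3 does not apply here → [o].
/l/ (between /o/ and /f/) fails the environment for rule 2, so it stays [l].
/f/ (between /l/ and /i/): rule 1 targets it, but not between two vowels → unchanged [f].
Rule 3 applies to /i/ (between /f/ and /m/: before a nasal consonant) → [ĩ].
/m/ — not in any rule's target class → [m].
/o/ (word-final): rule 3 targets it, but not before a nasal consonant → unchanged [o].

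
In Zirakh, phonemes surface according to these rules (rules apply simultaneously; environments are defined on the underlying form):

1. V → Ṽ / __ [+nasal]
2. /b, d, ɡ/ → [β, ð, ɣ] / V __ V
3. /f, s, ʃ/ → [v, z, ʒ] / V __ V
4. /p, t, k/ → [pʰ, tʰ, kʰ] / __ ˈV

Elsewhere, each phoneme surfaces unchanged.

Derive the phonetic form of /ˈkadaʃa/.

[ˈkʰaðaʒa]

/k/ — word-initial, immediately before a stressed vowel — surfaces as [kʰ] (rule 4).
/a/ (between /k/ and /d/) fails the environment for rule 1, so it stays [a].
/d/ (between /a/ and /a/): between two vowels, so rule 2 applies → [ð].
/a/ (between /d/ and /ʃ/) fails the environment for rule 1, so it stays [a].
/ʃ/ meets the environment for rule 3 (between two vowels) → [ʒ].
/a/ (word-final) fails the environment for rule 1, so it stays [a].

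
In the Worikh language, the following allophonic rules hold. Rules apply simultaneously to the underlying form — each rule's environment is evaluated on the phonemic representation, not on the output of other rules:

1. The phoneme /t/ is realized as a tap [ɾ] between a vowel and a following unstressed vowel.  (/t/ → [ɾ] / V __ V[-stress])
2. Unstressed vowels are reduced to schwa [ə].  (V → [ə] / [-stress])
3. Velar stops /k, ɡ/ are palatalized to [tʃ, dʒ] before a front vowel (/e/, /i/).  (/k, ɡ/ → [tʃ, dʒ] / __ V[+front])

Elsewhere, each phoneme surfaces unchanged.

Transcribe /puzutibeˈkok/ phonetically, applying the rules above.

/p/ stays [p].
/u/ (between /p/ and /z/) occurs in an unstressed syllable → [ə] by rule 2.
/z/ stays [z].
/u/ meets the environment for rule 2 (in an unstressed syllable) → [ə].
/t/ meets the environment for rule 1 (between a vowel and a following unstressed vowel) → [ɾ].
/i/ meets the environment for rule 2 (in an unstressed syllable) → [ə].
/b/ (between /i/ and /e/) is unaffected → [b].
/e/ (between /b/ and /k/) occurs in an unstressed syllable → [ə] by rule 2.
/k/ (between /e/ and /o/) is in the target of rule 3 but the environment (before a front vowel) is not met → [k].
/o/ (between /k/ and /k/): rule 2 targets it, but not in an unstressed syllable → unchanged [o].
/k/ (word-final) is in the target of rule 3 but the environment (before a front vowel) is not met → [k].

[pəzəɾəbəˈkok]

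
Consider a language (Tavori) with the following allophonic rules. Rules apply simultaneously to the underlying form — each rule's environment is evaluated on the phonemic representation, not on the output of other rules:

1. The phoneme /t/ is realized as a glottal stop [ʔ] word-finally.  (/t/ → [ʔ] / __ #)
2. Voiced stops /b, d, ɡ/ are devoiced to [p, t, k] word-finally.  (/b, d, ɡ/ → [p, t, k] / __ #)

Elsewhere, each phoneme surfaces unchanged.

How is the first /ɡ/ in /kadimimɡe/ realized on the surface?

/ɡ/ (between /m/ and /e/) fails the environment for rule 2, so it stays [ɡ].

[ɡ]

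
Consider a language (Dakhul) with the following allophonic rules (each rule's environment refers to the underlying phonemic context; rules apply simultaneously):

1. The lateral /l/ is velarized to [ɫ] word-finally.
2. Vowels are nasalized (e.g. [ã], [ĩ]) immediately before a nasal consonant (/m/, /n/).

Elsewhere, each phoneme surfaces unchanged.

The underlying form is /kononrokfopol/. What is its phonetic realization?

/k/ (word-initial) is unaffected → [k].
/o/ (between /k/ and /n/) occurs before a nasal consonant → [õ] by rule 2.
/n/ — not in any rule's target class → [n].
/o/ (between /n/ and /n/) occurs before a nasal consonant → [õ] by rule 2.
/n/ (between /o/ and /r/): no rule targets it → [n].
/r/ stays [r].
/o/ (between /r/ and /k/) fails the environment for rule 2, so it stays [o].
/k/ (between /o/ and /f/): no rule targets it → [k].
/f/ stays [f].
/o/ (between /f/ and /p/): rule 2 targets it, but not before a nasal consonant → unchanged [o].
/p/ — not in any rule's target class → [p].
/o/ (between /p/ and /l/) fails the environment for rule 2, so it stays [o].
/l/ (word-final) occurs word-finally → [ɫ] by rule 1.

[kõnõnrokfopoɫ]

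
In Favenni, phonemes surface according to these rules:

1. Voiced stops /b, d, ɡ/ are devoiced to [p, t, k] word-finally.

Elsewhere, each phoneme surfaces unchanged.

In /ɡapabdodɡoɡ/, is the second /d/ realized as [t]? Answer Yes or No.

/d/ (between /o/ and /ɡ/): rule 1 targets it, but not word-finally → unchanged [d].
The actual realization is [d], not [t].

No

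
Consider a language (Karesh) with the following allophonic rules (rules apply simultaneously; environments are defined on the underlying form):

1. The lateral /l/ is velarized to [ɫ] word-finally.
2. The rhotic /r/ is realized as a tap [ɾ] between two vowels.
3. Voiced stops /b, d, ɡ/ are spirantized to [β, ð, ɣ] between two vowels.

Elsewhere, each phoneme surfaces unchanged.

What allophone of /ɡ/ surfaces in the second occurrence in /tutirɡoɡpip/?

[ɡ]

/ɡ/ (between /o/ and /p/): rule 3 targets it, but not between two vowels → unchanged [ɡ].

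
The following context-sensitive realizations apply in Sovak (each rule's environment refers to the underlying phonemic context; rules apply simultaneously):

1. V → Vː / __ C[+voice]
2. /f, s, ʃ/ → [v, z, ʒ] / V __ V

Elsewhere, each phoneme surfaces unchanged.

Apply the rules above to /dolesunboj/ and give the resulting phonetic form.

[doːlezuːnboːj]

/d/ — not in any rule's target class → [d].
/o/ meets the environment for rule 1 (before a voiced consonant) → [oː].
/l/ stays [l].
/e/ (between /l/ and /s/) fails the environment for rule 1, so it stays [e].
/s/ (between /e/ and /u/): between two vowels, so rule 2 applies → [z].
/u/ — between /s/ and /n/, before a voiced consonant — surfaces as [uː] (rule 1).
/n/ stays [n].
/b/ (between /n/ and /o/): no rule targets it → [b].
/o/ meets the environment for rule 1 (before a voiced consonant) → [oː].
/j/ stays [j].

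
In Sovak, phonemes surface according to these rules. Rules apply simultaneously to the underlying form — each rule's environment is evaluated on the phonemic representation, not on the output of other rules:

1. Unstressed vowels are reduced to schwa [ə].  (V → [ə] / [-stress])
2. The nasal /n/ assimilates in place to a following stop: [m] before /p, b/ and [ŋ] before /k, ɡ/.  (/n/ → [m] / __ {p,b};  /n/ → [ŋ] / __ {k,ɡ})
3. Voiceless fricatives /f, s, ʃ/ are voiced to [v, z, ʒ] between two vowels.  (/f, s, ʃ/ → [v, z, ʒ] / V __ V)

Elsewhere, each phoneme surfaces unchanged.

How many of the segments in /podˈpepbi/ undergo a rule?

2

Segments that undergo a rule: /o/ → [ə] (rule 1); /i/ → [ə] (rule 1).
All other segments surface unchanged.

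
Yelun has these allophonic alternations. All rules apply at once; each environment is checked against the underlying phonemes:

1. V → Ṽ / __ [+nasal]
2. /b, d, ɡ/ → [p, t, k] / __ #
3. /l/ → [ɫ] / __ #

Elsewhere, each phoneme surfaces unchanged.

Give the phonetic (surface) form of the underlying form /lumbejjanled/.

[lũmbejjãnlet]

/l/ (word-initial): rule 3 targets it, but not word-finally → unchanged [l].
/u/ (between /l/ and /m/): before a nasal consonant, so rule 1 applies → [ũ].
/m/ — not in any rule's target class → [m].
/b/ (between /m/ and /e/) is in the target of rule 2 but the environment (word-finally) is not met → [b].
/e/ (between /b/ and /j/): rule 1 targets it, but not before a nasal consonant → unchanged [e].
/j/ (between /e/ and /j/): no rule targets it → [j].
/j/ stays [j].
/a/ (between /j/ and /n/) occurs before a nasal consonant → [ã] by rule 1.
/n/ (between /a/ and /l/): no rule targets it → [n].
/l/ — between /n/ and /e/; rule 3 does not apply here → [l].
/e/ (between /l/ and /d/) is in the target of rule 1 but the environment (before a nasal consonant) is not met → [e].
/d/ (word-final) occurs word-finally → [t] by rule 2.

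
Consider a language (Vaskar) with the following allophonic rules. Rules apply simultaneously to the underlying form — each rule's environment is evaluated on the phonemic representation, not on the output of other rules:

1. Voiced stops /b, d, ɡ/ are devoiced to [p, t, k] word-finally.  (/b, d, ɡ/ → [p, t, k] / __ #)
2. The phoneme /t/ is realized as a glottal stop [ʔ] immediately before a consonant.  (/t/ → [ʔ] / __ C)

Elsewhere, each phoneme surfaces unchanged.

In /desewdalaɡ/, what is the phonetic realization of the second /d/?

[d]

/d/ (between /w/ and /a/) fails the environment for rule 1, so it stays [d].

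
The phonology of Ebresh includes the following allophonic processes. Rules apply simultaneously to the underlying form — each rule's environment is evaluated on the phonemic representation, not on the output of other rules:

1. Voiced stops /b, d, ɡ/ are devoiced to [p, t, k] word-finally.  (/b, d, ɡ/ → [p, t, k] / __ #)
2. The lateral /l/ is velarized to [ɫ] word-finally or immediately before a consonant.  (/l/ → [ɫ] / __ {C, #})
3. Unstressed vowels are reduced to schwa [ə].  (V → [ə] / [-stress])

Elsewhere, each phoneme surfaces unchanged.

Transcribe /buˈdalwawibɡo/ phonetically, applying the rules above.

[bəˈdaɫwəwəbɡə]

/b/ — word-initial; rule 1 does not apply here → [b].
/u/ (between /b/ and /d/) occurs in an unstressed syllable → [ə] by rule 3.
/d/ (between /u/ and /a/) fails the environment for rule 1, so it stays [d].
/a/ (between /d/ and /l/): rule 3 targets it, but not in an unstressed syllable → unchanged [a].
/l/ (between /a/ and /w/) occurs word-finally or immediately before a consonant → [ɫ] by rule 2.
/w/ stays [w].
Rule 3 applies to /a/ (between /w/ and /w/: in an unstressed syllable) → [ə].
/w/ (between /a/ and /i/) is unaffected → [w].
Rule 3 applies to /i/ (between /w/ and /b/: in an unstressed syllable) → [ə].
/b/ (between /i/ and /ɡ/): rule 1 targets it, but not word-finally → unchanged [b].
/ɡ/ — between /b/ and /o/; rule 1 does not apply here → [ɡ].
/o/ — word-final, in an unstressed syllable — surfaces as [ə] (rule 3).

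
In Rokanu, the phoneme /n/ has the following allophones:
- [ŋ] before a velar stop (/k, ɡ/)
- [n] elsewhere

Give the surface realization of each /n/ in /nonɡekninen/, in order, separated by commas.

Occurrence 1 (position 1): no conditioning environment matches → elsewhere allophone [n].
Occurrence 2 (position 3): before a velar stop → [ŋ].
Occurrence 3 (position 7): no conditioning environment matches → elsewhere allophone [n].
Occurrence 4 (position 9): no conditioning environment matches → elsewhere allophone [n].
Occurrence 5 (position 11): no conditioning environment matches → elsewhere allophone [n].

[n], [ŋ], [n], [n], [n]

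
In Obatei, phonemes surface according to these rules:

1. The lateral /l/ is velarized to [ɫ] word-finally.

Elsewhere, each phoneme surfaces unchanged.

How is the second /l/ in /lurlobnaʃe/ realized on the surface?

[l]

/l/ (between /r/ and /o/): rule 1 targets it, but not word-finally → unchanged [l].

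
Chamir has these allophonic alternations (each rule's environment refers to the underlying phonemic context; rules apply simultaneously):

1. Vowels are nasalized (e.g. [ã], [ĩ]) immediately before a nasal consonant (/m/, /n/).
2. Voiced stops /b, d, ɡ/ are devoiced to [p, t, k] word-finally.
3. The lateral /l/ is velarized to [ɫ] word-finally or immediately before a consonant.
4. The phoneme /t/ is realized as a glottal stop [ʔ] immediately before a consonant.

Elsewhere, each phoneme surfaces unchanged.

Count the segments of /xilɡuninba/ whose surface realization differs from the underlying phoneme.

3

Segments that undergo a rule: /l/ → [ɫ] (rule 3); /u/ → [ũ] (rule 1); /i/ → [ĩ] (rule 1).
All other segments surface unchanged.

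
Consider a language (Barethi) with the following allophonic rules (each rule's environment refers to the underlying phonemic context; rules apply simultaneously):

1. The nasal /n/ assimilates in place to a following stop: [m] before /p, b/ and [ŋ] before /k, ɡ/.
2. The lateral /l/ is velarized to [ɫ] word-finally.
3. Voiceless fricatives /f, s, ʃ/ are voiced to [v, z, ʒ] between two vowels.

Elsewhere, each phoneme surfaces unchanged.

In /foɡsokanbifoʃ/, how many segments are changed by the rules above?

2

Segments that undergo a rule: /n/ → [m] (rule 1); /f/ → [v] (rule 3).
All other segments surface unchanged.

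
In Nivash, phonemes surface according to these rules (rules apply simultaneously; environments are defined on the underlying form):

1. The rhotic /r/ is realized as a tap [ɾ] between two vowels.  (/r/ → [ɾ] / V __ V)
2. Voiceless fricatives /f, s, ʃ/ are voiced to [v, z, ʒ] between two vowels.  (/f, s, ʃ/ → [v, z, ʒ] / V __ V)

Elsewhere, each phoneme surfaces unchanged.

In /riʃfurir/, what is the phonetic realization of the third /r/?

/r/ — word-final; rule 1 does not apply here → [r].

[r]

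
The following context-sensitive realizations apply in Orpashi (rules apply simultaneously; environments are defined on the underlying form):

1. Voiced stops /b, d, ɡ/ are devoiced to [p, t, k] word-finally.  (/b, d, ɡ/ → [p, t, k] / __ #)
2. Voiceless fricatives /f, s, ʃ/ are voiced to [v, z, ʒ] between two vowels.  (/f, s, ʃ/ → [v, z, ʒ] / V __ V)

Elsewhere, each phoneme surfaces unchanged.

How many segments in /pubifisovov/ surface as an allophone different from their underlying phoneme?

Segments that undergo a rule: /f/ → [v] (rule 2); /s/ → [z] (rule 2).
All other segments surface unchanged.

2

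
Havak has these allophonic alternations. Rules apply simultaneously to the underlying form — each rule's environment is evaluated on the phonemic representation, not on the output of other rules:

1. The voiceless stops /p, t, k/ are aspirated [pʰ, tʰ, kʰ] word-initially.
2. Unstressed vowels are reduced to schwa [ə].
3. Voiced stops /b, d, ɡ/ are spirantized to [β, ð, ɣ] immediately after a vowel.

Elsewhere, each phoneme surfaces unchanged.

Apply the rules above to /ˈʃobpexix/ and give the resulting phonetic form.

/ʃ/ (word-initial) is unaffected → [ʃ].
/o/ (between /ʃ/ and /b/): rule 2 targets it, but not in an unstressed syllable → unchanged [o].
/b/ — between /o/ and /p/, immediately after a vowel — surfaces as [β] (rule 3).
/p/ (between /b/ and /e/) fails the environment for rule 1, so it stays [p].
Rule 2 applies to /e/ (between /p/ and /x/: in an unstressed syllable) → [ə].
/x/ — not in any rule's target class → [x].
Rule 2 applies to /i/ (between /x/ and /x/: in an unstressed syllable) → [ə].
/x/ — not in any rule's target class → [x].

[ˈʃoβpəxəx]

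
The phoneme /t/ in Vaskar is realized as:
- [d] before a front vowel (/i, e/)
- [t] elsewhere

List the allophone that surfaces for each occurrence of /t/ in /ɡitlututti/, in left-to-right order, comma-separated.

Occurrence 1 (position 3): no conditioning environment matches → elsewhere allophone [t].
Occurrence 2 (position 6): no conditioning environment matches → elsewhere allophone [t].
Occurrence 3 (position 8): no conditioning environment matches → elsewhere allophone [t].
Occurrence 4 (position 9): before a front vowel (/i, e/) → [d].

[t], [t], [t], [d]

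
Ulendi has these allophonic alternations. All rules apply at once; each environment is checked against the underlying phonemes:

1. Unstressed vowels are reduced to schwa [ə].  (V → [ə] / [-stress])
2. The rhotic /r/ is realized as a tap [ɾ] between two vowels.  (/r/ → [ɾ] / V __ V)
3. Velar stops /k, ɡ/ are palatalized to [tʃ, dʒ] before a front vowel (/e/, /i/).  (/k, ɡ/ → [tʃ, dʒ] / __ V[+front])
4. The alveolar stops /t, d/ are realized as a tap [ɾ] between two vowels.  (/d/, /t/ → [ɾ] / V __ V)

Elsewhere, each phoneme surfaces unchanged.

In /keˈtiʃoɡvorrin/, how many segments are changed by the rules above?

Segments that undergo a rule: /k/ → [tʃ] (rule 3); /e/ → [ə] (rule 1); /t/ → [ɾ] (rule 4); /o/ → [ə] (rule 1); /o/ → [ə] (rule 1); /i/ → [ə] (rule 1).
All other segments surface unchanged.

6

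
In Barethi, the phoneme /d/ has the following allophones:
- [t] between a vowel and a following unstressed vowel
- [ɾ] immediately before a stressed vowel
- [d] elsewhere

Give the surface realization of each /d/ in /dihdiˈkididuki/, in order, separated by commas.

Occurrence 1 (position 1): no conditioning environment matches → elsewhere allophone [d].
Occurrence 2 (position 4): no conditioning environment matches → elsewhere allophone [d].
Occurrence 3 (position 8): between a vowel and a following unstressed vowel → [t].
Occurrence 4 (position 10): between a vowel and a following unstressed vowel → [t].

[d], [d], [t], [t]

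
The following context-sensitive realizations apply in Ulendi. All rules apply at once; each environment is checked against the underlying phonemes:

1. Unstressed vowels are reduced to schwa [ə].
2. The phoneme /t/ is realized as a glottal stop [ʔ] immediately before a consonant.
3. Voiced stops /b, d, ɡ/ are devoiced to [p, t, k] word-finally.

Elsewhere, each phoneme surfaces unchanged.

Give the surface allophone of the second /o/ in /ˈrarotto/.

[ə]

/o/ meets the environment for rule 1 (in an unstressed syllable) → [ə].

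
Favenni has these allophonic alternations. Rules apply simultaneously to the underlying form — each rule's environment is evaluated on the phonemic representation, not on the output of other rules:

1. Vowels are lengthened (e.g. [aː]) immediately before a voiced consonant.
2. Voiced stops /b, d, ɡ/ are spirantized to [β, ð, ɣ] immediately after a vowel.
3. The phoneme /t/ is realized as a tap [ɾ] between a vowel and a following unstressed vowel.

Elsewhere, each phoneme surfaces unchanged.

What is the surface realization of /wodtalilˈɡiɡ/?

/w/ (word-initial) is unaffected → [w].
Rule 1 applies to /o/ (between /w/ and /d/: before a voiced consonant) → [oː].
/d/ (between /o/ and /t/) occurs immediately after a vowel → [ð] by rule 2.
/t/ (between /d/ and /a/) is in the target of rule 3 but the environment (between a vowel and a following unstressed vowel) is not met → [t].
/a/ — between /t/ and /l/, before a voiced consonant — surfaces as [aː] (rule 1).
/l/ stays [l].
/i/ — between /l/ and /l/, before a voiced consonant — surfaces as [iː] (rule 1).
/l/ — not in any rule's target class → [l].
/ɡ/ (between /l/ and /i/): rule 2 targets it, but not immediately after a vowel → unchanged [ɡ].
/i/ meets the environment for rule 1 (before a voiced consonant) → [iː].
/ɡ/ (word-final): immediately after a vowel, so rule 2 applies → [ɣ].

[woːðtaːliːlˈɡiːɣ]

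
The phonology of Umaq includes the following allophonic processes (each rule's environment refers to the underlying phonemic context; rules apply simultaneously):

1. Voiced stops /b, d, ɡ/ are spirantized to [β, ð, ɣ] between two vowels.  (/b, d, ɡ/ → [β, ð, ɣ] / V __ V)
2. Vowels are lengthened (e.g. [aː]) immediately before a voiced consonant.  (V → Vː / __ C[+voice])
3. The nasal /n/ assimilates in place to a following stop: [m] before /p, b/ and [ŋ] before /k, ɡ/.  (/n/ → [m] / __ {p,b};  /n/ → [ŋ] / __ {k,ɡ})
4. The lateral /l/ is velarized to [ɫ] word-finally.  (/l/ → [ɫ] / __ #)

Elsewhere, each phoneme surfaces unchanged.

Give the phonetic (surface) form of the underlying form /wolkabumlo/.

/o/ (between /w/ and /l/) occurs before a voiced consonant → [oː] by rule 2.
/l/ (between /o/ and /k/) is in the target of rule 4 but the environment (word-finally) is not met → [l].
/a/ meets the environment for rule 2 (before a voiced consonant) → [aː].
/b/ (between /a/ and /u/): between two vowels, so rule 1 applies → [β].
/u/ (between /b/ and /m/): before a voiced consonant, so rule 2 applies → [uː].
/l/ (between /m/ and /o/) is in the target of rule 4 but the environment (word-finally) is not met → [l].
/o/ (word-final) is in the target of rule 2 but the environment (before a voiced consonant) is not met → [o].

[woːlkaːβuːmlo]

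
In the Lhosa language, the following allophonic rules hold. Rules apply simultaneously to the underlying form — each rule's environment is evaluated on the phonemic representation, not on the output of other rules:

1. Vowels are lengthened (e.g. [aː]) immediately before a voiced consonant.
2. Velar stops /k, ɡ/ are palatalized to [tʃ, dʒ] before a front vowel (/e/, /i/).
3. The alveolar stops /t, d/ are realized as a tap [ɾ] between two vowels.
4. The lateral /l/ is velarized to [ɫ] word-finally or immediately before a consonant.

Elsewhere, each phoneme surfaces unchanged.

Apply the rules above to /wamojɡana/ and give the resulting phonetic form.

/w/ (word-initial): no rule targets it → [w].
/a/ (between /w/ and /m/): before a voiced consonant, so rule 1 applies → [aː].
/m/ stays [m].
/o/ meets the environment for rule 1 (before a voiced consonant) → [oː].
/j/ (between /o/ and /ɡ/): no rule targets it → [j].
/ɡ/ — between /j/ and /a/; rule 2 does not apply here → [ɡ].
/a/ — between /ɡ/ and /n/, before a voiced consonant — surfaces as [aː] (rule 1).
/n/ (between /a/ and /a/) is unaffected → [n].
/a/ — word-final; rule 1 does not apply here → [a].

[waːmoːjɡaːna]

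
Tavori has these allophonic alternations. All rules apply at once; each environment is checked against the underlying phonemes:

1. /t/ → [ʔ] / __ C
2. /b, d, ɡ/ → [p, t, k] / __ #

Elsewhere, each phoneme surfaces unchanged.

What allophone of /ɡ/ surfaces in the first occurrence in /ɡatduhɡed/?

/ɡ/ — word-initial; rule 2 does not apply here → [ɡ].

[ɡ]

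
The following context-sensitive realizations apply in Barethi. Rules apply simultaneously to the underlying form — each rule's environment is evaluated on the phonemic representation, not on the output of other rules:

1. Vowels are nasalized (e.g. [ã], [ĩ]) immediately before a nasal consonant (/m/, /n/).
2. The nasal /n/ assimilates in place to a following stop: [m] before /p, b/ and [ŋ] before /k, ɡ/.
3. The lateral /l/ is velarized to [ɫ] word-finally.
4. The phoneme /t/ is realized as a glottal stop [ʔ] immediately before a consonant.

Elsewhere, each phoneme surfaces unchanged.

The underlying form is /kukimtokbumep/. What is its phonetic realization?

/k/ (word-initial): no rule targets it → [k].
/u/ (between /k/ and /k/): rule 1 targets it, but not before a nasal consonant → unchanged [u].
/k/ stays [k].
Rule 1 applies to /i/ (between /k/ and /m/: before a nasal consonant) → [ĩ].
/m/ (between /i/ and /t/) is unaffected → [m].
/t/ (between /m/ and /o/): rule 4 targets it, but not immediately before a consonant → unchanged [t].
/o/ — between /t/ and /k/; rule 1 does not apply here → [o].
/k/ stays [k].
/b/ — not in any rule's target class → [b].
/u/ (between /b/ and /m/): before a nasal consonant, so rule 1 applies → [ũ].
/m/ (between /u/ and /e/): no rule targets it → [m].
/e/ (between /m/ and /p/) is in the target of rule 1 but the environment (before a nasal consonant) is not met → [e].
/p/ stays [p].

[kukĩmtokbũmep]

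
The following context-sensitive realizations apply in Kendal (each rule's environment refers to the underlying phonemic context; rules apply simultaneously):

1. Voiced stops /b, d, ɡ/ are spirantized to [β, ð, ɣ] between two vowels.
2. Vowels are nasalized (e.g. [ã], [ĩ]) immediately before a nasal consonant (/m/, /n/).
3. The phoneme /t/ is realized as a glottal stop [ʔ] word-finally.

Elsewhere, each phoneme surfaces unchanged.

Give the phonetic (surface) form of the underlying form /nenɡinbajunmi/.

[nẽnɡĩnbajũnmi]

/n/ (word-initial) is unaffected → [n].
/e/ meets the environment for rule 2 (before a nasal consonant) → [ẽ].
/n/ (between /e/ and /ɡ/): no rule targets it → [n].
/ɡ/ — between /n/ and /i/; rule 1 does not apply here → [ɡ].
/i/ meets the environment for rule 2 (before a nasal consonant) → [ĩ].
/n/ stays [n].
/b/ — between /n/ and /a/; rule 1 does not apply here → [b].
/a/ (between /b/ and /j/) is in the target of rule 2 but the environment (before a nasal consonant) is not met → [a].
/j/ (between /a/ and /u/) is unaffected → [j].
/u/ (between /j/ and /n/) occurs before a nasal consonant → [ũ] by rule 2.
/n/ (between /u/ and /m/) is unaffected → [n].
/m/ — not in any rule's target class → [m].
/i/ (word-final) fails the environment for rule 2, so it stays [i].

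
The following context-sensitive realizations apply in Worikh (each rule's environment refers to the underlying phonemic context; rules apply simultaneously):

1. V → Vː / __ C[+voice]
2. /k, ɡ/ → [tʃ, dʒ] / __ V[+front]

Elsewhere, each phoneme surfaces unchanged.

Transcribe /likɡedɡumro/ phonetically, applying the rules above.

/i/ — between /l/ and /k/; rule 1 does not apply here → [i].
/k/ (between /i/ and /ɡ/) fails the environment for rule 2, so it stays [k].
/ɡ/ (between /k/ and /e/) occurs before a front vowel → [dʒ] by rule 2.
/e/ (between /ɡ/ and /d/): before a voiced consonant, so rule 1 applies → [eː].
/ɡ/ (between /d/ and /u/) fails the environment for rule 2, so it stays [ɡ].
/u/ (between /ɡ/ and /m/) occurs before a voiced consonant → [uː] by rule 1.
/o/ (word-final) fails the environment for rule 1, so it stays [o].

[likdʒeːdɡuːmro]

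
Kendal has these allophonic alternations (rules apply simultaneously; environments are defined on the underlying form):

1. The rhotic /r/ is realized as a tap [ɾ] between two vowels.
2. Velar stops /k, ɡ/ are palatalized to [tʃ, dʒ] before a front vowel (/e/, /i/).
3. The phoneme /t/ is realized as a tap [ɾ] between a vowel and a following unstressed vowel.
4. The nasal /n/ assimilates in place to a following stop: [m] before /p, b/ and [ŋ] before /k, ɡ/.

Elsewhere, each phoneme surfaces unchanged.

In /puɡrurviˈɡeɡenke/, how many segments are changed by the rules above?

4

Segments that undergo a rule: /ɡ/ → [dʒ] (rule 2); /ɡ/ → [dʒ] (rule 2); /n/ → [ŋ] (rule 4); /k/ → [tʃ] (rule 2).
All other segments surface unchanged.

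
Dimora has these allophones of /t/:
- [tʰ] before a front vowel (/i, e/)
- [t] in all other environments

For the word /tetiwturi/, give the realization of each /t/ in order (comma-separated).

[tʰ], [tʰ], [t]

Occurrence 1 (position 1): before a front vowel (/i, e/) → [tʰ].
Occurrence 2 (position 3): before a front vowel (/i, e/) → [tʰ].
Occurrence 3 (position 6): no conditioning environment matches → elsewhere allophone [t].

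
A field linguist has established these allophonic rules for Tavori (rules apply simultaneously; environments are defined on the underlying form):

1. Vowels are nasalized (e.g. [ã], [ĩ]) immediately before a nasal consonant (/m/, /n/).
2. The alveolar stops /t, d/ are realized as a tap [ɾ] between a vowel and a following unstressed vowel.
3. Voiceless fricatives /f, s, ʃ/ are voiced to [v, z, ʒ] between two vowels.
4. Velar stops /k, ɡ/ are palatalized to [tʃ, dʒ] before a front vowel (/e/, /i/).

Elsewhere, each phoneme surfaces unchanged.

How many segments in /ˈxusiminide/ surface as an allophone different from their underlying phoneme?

4

Segments that undergo a rule: /s/ → [z] (rule 3); /i/ → [ĩ] (rule 1); /i/ → [ĩ] (rule 1); /d/ → [ɾ] (rule 2).
All other segments surface unchanged.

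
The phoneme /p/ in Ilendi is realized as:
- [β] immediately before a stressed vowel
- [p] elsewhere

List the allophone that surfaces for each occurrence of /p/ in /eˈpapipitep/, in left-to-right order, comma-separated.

[β], [p], [p], [p]

Occurrence 1 (position 2): immediately before a stressed vowel → [β].
Occurrence 2 (position 4): no conditioning environment matches → elsewhere allophone [p].
Occurrence 3 (position 6): no conditioning environment matches → elsewhere allophone [p].
Occurrence 4 (position 10): no conditioning environment matches → elsewhere allophone [p].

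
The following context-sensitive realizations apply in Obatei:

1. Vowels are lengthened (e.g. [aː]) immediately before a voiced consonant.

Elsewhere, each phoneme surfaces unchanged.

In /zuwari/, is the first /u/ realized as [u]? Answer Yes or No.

/u/ meets the environment for rule 1 (before a voiced consonant) → [uː].
The actual realization is [uː], not [u].

No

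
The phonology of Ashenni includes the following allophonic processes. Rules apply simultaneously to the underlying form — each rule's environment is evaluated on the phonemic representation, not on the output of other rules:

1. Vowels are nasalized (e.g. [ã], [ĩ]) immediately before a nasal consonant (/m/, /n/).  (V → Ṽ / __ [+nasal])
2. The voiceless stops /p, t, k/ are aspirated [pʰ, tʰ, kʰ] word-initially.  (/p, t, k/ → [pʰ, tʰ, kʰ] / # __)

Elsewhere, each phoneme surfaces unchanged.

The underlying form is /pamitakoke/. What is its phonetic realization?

[pʰãmitakoke]

/p/ (word-initial): word-initially, so rule 2 applies → [pʰ].
/a/ (between /p/ and /m/): before a nasal consonant, so rule 1 applies → [ã].
/i/ (between /m/ and /t/) fails the environment for rule 1, so it stays [i].
/t/ (between /i/ and /a/) fails the environment for rule 2, so it stays [t].
/a/ (between /t/ and /k/): rule 1 targets it, but not before a nasal consonant → unchanged [a].
/k/ (between /a/ and /o/) fails the environment for rule 2, so it stays [k].
/o/ (between /k/ and /k/) is in the target of rule 1 but the environment (before a nasal consonant) is not met → [o].
/k/ (between /o/ and /e/): rule 2 targets it, but not word-initially → unchanged [k].
/e/ (word-final): rule 1 targets it, but not before a nasal consonant → unchanged [e].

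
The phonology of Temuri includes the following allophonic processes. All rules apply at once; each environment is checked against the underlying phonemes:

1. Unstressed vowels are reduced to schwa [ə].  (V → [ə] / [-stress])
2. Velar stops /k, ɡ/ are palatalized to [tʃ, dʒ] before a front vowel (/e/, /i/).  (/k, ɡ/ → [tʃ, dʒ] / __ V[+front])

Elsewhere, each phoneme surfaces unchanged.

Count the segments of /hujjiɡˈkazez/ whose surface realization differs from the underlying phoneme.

Segments that undergo a rule: /u/ → [ə] (rule 1); /i/ → [ə] (rule 1); /e/ → [ə] (rule 1).
All other segments surface unchanged.

3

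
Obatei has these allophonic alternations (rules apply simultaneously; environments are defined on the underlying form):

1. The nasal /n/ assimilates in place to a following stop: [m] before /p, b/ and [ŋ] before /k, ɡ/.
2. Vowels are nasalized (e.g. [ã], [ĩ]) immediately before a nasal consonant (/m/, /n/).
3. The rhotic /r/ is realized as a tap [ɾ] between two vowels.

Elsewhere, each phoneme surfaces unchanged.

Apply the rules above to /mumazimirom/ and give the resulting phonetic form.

/u/ meets the environment for rule 2 (before a nasal consonant) → [ũ].
/a/ — between /m/ and /z/; rule 2 does not apply here → [a].
/i/ (between /z/ and /m/) occurs before a nasal consonant → [ĩ] by rule 2.
/i/ (between /m/ and /r/) fails the environment for rule 2, so it stays [i].
/r/ meets the environment for rule 3 (between two vowels) → [ɾ].
/o/ (between /r/ and /m/) occurs before a nasal consonant → [õ] by rule 2.

[mũmazĩmiɾõm]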